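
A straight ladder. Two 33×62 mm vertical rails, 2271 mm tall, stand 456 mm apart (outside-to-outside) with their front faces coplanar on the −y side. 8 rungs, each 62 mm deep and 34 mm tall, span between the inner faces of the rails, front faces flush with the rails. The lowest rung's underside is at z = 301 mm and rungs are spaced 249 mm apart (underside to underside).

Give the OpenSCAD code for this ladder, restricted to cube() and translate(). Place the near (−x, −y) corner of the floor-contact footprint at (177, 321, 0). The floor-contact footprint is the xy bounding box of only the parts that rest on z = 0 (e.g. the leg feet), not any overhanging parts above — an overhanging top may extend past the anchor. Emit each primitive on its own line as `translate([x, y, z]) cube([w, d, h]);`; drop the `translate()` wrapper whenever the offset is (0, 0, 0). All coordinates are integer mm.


translate([177, 321, 0]) cube([33, 62, 2271]);
translate([600, 321, 0]) cube([33, 62, 2271]);
translate([210, 321, 301]) cube([390, 62, 34]);
translate([210, 321, 550]) cube([390, 62, 34]);
translate([210, 321, 799]) cube([390, 62, 34]);
translate([210, 321, 1048]) cube([390, 62, 34]);
translate([210, 321, 1297]) cube([390, 62, 34]);
translate([210, 321, 1546]) cube([390, 62, 34]);
translate([210, 321, 1795]) cube([390, 62, 34]);
translate([210, 321, 2044]) cube([390, 62, 34]);


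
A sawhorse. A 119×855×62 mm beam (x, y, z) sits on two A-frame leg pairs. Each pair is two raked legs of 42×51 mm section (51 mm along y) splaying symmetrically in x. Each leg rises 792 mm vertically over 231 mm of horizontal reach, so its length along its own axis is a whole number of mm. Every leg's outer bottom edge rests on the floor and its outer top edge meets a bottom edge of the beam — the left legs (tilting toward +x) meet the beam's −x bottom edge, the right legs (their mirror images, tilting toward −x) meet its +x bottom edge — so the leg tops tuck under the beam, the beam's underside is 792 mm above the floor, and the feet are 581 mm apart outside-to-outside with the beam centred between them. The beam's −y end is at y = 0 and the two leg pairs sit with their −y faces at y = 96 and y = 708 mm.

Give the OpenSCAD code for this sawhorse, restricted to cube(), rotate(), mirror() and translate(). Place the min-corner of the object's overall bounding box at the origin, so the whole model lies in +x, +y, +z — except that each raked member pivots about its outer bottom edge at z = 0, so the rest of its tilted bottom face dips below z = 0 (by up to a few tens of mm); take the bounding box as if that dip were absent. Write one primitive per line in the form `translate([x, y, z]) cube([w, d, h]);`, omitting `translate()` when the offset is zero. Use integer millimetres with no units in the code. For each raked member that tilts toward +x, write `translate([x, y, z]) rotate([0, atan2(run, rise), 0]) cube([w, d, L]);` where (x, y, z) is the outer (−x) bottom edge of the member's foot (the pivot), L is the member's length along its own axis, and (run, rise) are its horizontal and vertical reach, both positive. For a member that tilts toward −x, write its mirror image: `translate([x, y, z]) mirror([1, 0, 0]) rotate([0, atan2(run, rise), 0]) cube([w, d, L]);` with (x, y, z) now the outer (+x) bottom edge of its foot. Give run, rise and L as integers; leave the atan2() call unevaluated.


translate([231, 0, 792]) cube([119, 855, 62]);
translate([0, 96, 0]) rotate([0, atan2(231, 792), 0]) cube([42, 51, 825]);
translate([581, 96, 0]) mirror([1, 0, 0]) rotate([0, atan2(231, 792), 0]) cube([42, 51, 825]);
translate([0, 708, 0]) rotate([0, atan2(231, 792), 0]) cube([42, 51, 825]);
translate([581, 708, 0]) mirror([1, 0, 0]) rotate([0, atan2(231, 792), 0]) cube([42, 51, 825]);


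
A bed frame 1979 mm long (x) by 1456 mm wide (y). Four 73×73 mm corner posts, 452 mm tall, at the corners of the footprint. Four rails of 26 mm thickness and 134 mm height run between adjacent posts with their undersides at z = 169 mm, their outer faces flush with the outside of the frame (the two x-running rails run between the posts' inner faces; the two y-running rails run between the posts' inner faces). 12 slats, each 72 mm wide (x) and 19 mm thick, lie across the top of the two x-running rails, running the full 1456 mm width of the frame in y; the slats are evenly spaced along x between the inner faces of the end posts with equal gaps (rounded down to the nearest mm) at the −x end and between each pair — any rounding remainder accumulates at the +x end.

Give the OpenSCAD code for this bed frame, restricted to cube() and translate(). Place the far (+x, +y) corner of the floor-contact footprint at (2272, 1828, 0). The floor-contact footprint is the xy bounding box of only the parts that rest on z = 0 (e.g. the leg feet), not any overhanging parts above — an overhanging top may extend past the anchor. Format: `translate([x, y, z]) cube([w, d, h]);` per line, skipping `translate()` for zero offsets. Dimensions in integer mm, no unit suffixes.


translate([293, 372, 0]) cube([73, 73, 452]);
translate([293, 1755, 0]) cube([73, 73, 452]);
translate([2199, 372, 0]) cube([73, 73, 452]);
translate([2199, 1755, 0]) cube([73, 73, 452]);
translate([366, 372, 169]) cube([1833, 26, 134]);
translate([366, 1802, 169]) cube([1833, 26, 134]);
translate([293, 445, 169]) cube([26, 1310, 134]);
translate([2246, 445, 169]) cube([26, 1310, 134]);
translate([440, 372, 303]) cube([72, 1456, 19]);
translate([586, 372, 303]) cube([72, 1456, 19]);
translate([732, 372, 303]) cube([72, 1456, 19]);
translate([878, 372, 303]) cube([72, 1456, 19]);
translate([1024, 372, 303]) cube([72, 1456, 19]);
translate([1170, 372, 303]) cube([72, 1456, 19]);
translate([1316, 372, 303]) cube([72, 1456, 19]);
translate([1462, 372, 303]) cube([72, 1456, 19]);
translate([1608, 372, 303]) cube([72, 1456, 19]);
translate([1754, 372, 303]) cube([72, 1456, 19]);
translate([1900, 372, 303]) cube([72, 1456, 19]);
translate([2046, 372, 303]) cube([72, 1456, 19]);


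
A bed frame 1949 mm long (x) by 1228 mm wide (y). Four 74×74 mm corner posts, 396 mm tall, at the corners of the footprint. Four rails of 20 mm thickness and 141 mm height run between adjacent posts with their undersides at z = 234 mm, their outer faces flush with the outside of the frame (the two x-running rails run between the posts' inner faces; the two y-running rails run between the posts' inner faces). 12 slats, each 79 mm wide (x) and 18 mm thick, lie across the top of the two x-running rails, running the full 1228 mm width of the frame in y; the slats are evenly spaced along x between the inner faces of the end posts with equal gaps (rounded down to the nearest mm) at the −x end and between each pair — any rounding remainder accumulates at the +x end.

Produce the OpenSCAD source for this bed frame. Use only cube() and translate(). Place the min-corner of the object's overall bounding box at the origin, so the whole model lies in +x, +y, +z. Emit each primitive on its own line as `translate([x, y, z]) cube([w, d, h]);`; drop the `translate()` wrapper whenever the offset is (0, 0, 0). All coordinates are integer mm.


cube([74, 74, 396]);
translate([0, 1154, 0]) cube([74, 74, 396]);
translate([1875, 0, 0]) cube([74, 74, 396]);
translate([1875, 1154, 0]) cube([74, 74, 396]);
translate([74, 0, 234]) cube([1801, 20, 141]);
translate([74, 1208, 234]) cube([1801, 20, 141]);
translate([0, 74, 234]) cube([20, 1080, 141]);
translate([1929, 74, 234]) cube([20, 1080, 141]);
translate([139, 0, 375]) cube([79, 1228, 18]);
translate([283, 0, 375]) cube([79, 1228, 18]);
translate([427, 0, 375]) cube([79, 1228, 18]);
translate([571, 0, 375]) cube([79, 1228, 18]);
translate([715, 0, 375]) cube([79, 1228, 18]);
translate([859, 0, 375]) cube([79, 1228, 18]);
translate([1003, 0, 375]) cube([79, 1228, 18]);
translate([1147, 0, 375]) cube([79, 1228, 18]);
translate([1291, 0, 375]) cube([79, 1228, 18]);
translate([1435, 0, 375]) cube([79, 1228, 18]);
translate([1579, 0, 375]) cube([79, 1228, 18]);
translate([1723, 0, 375]) cube([79, 1228, 18]);


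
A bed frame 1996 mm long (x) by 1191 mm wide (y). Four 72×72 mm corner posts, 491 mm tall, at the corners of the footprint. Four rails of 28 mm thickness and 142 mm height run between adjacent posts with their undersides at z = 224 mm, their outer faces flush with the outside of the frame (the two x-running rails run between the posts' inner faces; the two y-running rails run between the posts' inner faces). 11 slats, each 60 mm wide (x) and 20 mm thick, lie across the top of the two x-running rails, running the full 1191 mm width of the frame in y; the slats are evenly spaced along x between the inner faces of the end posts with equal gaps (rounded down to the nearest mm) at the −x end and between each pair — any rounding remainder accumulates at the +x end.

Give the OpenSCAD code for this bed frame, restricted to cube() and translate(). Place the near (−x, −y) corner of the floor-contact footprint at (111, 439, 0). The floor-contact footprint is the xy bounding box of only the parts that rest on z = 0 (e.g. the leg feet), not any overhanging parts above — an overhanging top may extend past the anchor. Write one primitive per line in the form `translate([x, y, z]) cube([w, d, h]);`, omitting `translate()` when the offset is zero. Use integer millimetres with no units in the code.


translate([111, 439, 0]) cube([72, 72, 491]);
translate([111, 1558, 0]) cube([72, 72, 491]);
translate([2035, 439, 0]) cube([72, 72, 491]);
translate([2035, 1558, 0]) cube([72, 72, 491]);
translate([183, 439, 224]) cube([1852, 28, 142]);
translate([183, 1602, 224]) cube([1852, 28, 142]);
translate([111, 511, 224]) cube([28, 1047, 142]);
translate([2079, 511, 224]) cube([28, 1047, 142]);
translate([282, 439, 366]) cube([60, 1191, 20]);
translate([441, 439, 366]) cube([60, 1191, 20]);
translate([600, 439, 366]) cube([60, 1191, 20]);
translate([759, 439, 366]) cube([60, 1191, 20]);
translate([918, 439, 366]) cube([60, 1191, 20]);
translate([1077, 439, 366]) cube([60, 1191, 20]);
translate([1236, 439, 366]) cube([60, 1191, 20]);
translate([1395, 439, 366]) cube([60, 1191, 20]);
translate([1554, 439, 366]) cube([60, 1191, 20]);
translate([1713, 439, 366]) cube([60, 1191, 20]);
translate([1872, 439, 366]) cube([60, 1191, 20]);


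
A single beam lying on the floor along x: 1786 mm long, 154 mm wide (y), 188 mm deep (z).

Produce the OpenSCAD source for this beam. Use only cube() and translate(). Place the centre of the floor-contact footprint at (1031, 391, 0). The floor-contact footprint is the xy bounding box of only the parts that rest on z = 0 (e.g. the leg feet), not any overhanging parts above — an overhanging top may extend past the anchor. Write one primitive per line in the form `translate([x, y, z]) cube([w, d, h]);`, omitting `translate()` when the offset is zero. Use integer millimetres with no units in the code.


translate([138, 314, 0]) cube([1786, 154, 188]);


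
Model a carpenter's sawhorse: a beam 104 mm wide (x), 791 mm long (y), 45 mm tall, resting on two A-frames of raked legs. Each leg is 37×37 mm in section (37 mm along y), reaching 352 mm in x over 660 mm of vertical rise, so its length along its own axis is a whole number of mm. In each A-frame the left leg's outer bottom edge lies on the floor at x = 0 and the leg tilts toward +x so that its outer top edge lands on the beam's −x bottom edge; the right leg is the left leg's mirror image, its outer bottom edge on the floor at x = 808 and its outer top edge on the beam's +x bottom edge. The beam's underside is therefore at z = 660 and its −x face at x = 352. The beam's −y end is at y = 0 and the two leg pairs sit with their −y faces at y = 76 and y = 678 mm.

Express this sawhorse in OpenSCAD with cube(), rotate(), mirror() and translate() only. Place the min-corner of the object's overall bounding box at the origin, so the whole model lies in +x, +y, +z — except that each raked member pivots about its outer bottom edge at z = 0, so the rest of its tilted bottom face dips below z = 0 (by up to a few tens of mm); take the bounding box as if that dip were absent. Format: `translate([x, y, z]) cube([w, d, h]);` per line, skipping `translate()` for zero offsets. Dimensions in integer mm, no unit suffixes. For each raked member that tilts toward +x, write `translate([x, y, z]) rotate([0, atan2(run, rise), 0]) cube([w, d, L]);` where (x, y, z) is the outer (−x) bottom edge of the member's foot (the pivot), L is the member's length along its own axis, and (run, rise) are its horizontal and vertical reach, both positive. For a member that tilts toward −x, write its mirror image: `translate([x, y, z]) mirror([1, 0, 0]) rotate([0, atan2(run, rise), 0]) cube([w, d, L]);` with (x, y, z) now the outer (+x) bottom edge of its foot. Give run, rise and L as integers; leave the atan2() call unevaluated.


// leg length = √(352² + 660²) = 748
// right-leg outer foot x = 2·352 + 104 = 808
// beam min-corner = (352, 0, 660)
translate([352, 0, 660]) cube([104, 791, 45]);
translate([0, 76, 0]) rotate([0, atan2(352, 660), 0]) cube([37, 37, 748]);
translate([808, 76, 0]) mirror([1, 0, 0]) rotate([0, atan2(352, 660), 0]) cube([37, 37, 748]);
translate([0, 678, 0]) rotate([0, atan2(352, 660), 0]) cube([37, 37, 748]);
translate([808, 678, 0]) mirror([1, 0, 0]) rotate([0, atan2(352, 660), 0]) cube([37, 37, 748]);


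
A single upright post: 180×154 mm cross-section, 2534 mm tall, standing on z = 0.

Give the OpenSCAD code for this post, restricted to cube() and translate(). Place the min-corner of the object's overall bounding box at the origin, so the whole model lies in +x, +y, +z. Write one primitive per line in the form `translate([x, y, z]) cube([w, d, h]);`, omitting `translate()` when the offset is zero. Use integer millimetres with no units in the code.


cube([180, 154, 2534]);


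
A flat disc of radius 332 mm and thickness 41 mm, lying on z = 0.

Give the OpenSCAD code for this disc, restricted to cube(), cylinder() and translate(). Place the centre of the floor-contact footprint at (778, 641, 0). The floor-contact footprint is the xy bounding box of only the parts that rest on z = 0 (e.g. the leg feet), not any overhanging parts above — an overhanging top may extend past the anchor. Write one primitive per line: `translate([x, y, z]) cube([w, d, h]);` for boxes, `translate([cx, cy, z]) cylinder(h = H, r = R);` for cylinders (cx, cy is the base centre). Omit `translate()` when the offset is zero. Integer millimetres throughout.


translate([778, 641, 0]) cylinder(h = 41, r = 332);


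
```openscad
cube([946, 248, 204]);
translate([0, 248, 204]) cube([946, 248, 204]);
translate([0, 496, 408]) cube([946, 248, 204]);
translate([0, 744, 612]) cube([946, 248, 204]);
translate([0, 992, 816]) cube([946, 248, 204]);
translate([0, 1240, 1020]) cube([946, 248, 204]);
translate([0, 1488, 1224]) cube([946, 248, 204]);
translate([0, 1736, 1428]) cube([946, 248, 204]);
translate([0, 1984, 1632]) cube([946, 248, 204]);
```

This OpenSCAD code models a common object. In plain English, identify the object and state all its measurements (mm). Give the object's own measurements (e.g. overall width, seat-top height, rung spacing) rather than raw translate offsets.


A straight staircase of 9 solid steps. Each step is 946 mm wide (x), 248 mm deep (y, the going) and 204 mm tall (the rise). The first step rests on the floor; each subsequent step sits one going further in +y and one rise higher in +z, directly behind and above the previous step with no overlap.


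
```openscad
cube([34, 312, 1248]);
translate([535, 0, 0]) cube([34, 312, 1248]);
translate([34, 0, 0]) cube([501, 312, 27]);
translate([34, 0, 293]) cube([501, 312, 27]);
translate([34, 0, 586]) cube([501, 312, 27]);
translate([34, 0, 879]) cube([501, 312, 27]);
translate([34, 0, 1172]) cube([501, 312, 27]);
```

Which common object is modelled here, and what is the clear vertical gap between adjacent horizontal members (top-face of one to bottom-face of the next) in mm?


A bookshelf. The clear shelf gap is 266 mm.

Two tall side panels with 5 horizontal boards between them — a bookshelf. The first two shelf undersides are at z = 0 and z = 293; with shelf thickness 27, the clear gap is 293 − 0 − 27 = 266 mm.


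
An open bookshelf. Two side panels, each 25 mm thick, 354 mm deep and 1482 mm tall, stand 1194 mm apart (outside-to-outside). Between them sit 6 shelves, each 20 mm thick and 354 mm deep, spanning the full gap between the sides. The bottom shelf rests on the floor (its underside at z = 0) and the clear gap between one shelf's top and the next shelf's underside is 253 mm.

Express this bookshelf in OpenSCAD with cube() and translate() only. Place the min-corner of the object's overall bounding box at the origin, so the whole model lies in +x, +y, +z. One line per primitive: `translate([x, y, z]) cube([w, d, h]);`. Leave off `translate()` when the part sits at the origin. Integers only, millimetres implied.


cube([25, 354, 1482]);
translate([1169, 0, 0]) cube([25, 354, 1482]);
translate([25, 0, 0]) cube([1144, 354, 20]);
translate([25, 0, 273]) cube([1144, 354, 20]);
translate([25, 0, 546]) cube([1144, 354, 20]);
translate([25, 0, 819]) cube([1144, 354, 20]);
translate([25, 0, 1092]) cube([1144, 354, 20]);
translate([25, 0, 1365]) cube([1144, 354, 20]);


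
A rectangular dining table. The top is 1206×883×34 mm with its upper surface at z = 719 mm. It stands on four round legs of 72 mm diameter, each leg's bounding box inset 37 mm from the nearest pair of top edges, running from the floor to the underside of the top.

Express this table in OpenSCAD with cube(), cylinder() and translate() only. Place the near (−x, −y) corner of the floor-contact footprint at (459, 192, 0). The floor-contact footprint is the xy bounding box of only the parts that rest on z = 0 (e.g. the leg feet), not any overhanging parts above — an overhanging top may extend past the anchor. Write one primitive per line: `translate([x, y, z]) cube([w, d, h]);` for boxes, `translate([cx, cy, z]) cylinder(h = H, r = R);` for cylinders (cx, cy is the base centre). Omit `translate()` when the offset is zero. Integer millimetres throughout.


translate([422, 155, 685]) cube([1206, 883, 34]);
translate([495, 228, 0]) cylinder(h = 685, r = 36);
translate([1555, 228, 0]) cylinder(h = 685, r = 36);
translate([495, 965, 0]) cylinder(h = 685, r = 36);
translate([1555, 965, 0]) cylinder(h = 685, r = 36);


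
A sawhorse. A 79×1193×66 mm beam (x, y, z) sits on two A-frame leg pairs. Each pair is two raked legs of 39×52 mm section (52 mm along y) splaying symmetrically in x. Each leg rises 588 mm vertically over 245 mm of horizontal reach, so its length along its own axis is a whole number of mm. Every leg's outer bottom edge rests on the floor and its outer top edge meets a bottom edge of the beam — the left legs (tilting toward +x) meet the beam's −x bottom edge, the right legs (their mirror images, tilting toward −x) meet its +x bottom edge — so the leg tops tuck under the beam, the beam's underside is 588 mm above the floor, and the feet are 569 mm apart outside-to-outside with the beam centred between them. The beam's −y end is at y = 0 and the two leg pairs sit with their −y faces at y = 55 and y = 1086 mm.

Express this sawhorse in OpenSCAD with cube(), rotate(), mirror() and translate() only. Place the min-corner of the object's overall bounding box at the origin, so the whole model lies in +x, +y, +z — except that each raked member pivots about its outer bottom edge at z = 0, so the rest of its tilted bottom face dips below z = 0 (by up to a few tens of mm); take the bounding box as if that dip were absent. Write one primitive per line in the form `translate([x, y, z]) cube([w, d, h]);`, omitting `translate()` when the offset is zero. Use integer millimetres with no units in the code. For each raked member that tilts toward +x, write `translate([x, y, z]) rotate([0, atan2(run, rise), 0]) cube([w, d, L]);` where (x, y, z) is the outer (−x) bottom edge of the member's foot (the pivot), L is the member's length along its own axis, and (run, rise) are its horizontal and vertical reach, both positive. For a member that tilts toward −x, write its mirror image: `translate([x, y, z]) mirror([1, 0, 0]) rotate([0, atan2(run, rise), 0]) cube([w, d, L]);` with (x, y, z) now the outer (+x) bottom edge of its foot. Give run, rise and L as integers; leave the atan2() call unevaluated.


// leg length = √(245² + 588²) = 637
// right-leg outer foot x = 2·245 + 79 = 569
// beam min-corner = (245, 0, 588)
translate([245, 0, 588]) cube([79, 1193, 66]);
translate([0, 55, 0]) rotate([0, atan2(245, 588), 0]) cube([39, 52, 637]);
translate([569, 55, 0]) mirror([1, 0, 0]) rotate([0, atan2(245, 588), 0]) cube([39, 52, 637]);
translate([0, 1086, 0]) rotate([0, atan2(245, 588), 0]) cube([39, 52, 637]);
translate([569, 1086, 0]) mirror([1, 0, 0]) rotate([0, atan2(245, 588), 0]) cube([39, 52, 637]);


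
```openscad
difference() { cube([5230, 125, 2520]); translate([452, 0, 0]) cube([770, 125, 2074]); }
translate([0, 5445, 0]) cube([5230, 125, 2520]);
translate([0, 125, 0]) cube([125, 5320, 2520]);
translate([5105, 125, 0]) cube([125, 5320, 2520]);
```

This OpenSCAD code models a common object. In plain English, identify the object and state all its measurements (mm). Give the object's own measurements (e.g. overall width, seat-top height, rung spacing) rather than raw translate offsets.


A single room: four walls, each 2520 mm tall and 125 mm thick, enclosing an outside footprint 5230×5570 mm (x × y), no floor or roof. The front and back walls (−y and +y sides) run the full x-width; the side walls fit between their inner faces. A door opening 770 mm wide and 2074 mm tall is cut through the front wall from the floor up, its −x edge 452 mm from the wall's −x end.


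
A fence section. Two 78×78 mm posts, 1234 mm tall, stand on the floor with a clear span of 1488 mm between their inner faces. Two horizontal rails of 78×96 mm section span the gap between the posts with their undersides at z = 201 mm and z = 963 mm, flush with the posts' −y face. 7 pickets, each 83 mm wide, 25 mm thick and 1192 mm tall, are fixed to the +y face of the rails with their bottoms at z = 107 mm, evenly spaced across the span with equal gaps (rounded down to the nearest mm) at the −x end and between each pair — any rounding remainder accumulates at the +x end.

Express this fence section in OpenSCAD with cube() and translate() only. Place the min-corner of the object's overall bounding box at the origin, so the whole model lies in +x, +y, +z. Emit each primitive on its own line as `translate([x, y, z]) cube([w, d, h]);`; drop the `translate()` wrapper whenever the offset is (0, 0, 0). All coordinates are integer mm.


cube([78, 78, 1234]);
translate([1566, 0, 0]) cube([78, 78, 1234]);
translate([78, 0, 201]) cube([1488, 78, 96]);
translate([78, 0, 963]) cube([1488, 78, 96]);
translate([191, 78, 107]) cube([83, 25, 1192]);
translate([387, 78, 107]) cube([83, 25, 1192]);
translate([583, 78, 107]) cube([83, 25, 1192]);
translate([779, 78, 107]) cube([83, 25, 1192]);
translate([975, 78, 107]) cube([83, 25, 1192]);
translate([1171, 78, 107]) cube([83, 25, 1192]);
translate([1367, 78, 107]) cube([83, 25, 1192]);


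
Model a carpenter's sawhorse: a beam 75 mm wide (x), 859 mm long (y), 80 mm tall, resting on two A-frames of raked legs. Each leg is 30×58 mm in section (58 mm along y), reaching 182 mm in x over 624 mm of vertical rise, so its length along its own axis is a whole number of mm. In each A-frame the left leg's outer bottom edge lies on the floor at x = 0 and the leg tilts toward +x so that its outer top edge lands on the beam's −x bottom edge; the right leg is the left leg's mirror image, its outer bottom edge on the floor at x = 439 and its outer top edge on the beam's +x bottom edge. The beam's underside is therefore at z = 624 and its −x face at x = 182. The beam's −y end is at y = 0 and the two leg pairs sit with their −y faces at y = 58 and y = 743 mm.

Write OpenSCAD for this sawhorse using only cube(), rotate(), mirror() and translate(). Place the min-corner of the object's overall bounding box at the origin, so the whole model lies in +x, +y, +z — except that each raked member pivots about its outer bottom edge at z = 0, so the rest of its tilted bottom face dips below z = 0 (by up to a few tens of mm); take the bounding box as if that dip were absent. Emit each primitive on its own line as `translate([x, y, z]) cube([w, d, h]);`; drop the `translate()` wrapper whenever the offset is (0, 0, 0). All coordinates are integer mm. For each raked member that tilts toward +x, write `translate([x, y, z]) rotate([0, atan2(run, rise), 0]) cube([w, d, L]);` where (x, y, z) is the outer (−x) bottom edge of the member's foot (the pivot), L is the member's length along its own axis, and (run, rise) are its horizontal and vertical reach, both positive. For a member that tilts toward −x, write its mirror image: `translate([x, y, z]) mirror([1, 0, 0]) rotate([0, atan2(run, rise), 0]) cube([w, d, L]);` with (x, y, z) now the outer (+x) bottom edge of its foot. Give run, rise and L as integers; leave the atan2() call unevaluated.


// leg length = √(182² + 624²) = 650
// right-leg outer foot x = 2·182 + 75 = 439
// beam min-corner = (182, 0, 624)
translate([182, 0, 624]) cube([75, 859, 80]);
translate([0, 58, 0]) rotate([0, atan2(182, 624), 0]) cube([30, 58, 650]);
translate([439, 58, 0]) mirror([1, 0, 0]) rotate([0, atan2(182, 624), 0]) cube([30, 58, 650]);
translate([0, 743, 0]) rotate([0, atan2(182, 624), 0]) cube([30, 58, 650]);
translate([439, 743, 0]) mirror([1, 0, 0]) rotate([0, atan2(182, 624), 0]) cube([30, 58, 650]);


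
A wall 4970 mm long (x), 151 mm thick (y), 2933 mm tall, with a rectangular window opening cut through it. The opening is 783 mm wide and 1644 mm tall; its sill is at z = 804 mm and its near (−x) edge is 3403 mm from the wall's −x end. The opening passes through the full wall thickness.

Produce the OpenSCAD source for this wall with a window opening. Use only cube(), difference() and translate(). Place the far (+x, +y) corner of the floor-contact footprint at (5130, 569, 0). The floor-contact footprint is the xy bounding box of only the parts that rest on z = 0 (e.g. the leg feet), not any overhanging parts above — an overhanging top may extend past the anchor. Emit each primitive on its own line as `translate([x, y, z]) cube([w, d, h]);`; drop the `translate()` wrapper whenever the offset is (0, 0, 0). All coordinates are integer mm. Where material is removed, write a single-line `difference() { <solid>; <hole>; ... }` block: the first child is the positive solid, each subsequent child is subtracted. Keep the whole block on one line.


difference() { translate([160, 418, 0]) cube([4970, 151, 2933]); translate([3563, 418, 804]) cube([783, 151, 1644]); }


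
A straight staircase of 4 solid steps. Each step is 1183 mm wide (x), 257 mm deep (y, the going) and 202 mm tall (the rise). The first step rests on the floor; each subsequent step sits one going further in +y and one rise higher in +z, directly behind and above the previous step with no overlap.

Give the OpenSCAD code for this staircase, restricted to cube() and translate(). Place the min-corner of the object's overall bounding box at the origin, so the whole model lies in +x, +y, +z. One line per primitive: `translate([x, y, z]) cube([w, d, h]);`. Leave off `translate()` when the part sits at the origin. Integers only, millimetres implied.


cube([1183, 257, 202]);
translate([0, 257, 202]) cube([1183, 257, 202]);
translate([0, 514, 404]) cube([1183, 257, 202]);
translate([0, 771, 606]) cube([1183, 257, 202]);


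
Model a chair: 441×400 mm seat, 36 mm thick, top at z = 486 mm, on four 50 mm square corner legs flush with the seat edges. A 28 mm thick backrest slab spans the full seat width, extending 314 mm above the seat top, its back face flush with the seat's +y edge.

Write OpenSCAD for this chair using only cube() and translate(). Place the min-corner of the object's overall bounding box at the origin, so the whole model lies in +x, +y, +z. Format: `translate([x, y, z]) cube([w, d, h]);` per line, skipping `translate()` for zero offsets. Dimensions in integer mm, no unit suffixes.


translate([0, 0, 450]) cube([441, 400, 36]);
cube([50, 50, 450]);
translate([391, 0, 0]) cube([50, 50, 450]);
translate([0, 350, 0]) cube([50, 50, 450]);
translate([391, 350, 0]) cube([50, 50, 450]);
translate([0, 372, 486]) cube([441, 28, 314]);


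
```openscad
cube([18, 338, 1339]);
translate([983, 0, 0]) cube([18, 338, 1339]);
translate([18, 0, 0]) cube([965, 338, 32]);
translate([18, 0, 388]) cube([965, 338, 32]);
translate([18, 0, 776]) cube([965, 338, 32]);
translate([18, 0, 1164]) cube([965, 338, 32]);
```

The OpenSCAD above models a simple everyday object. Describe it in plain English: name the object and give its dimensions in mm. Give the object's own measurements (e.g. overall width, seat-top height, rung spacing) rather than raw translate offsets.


An open bookshelf. Two side panels, each 18 mm thick, 338 mm deep and 1339 mm tall, stand 1001 mm apart (outside-to-outside). Between them sit 4 shelves, each 32 mm thick and 338 mm deep, spanning the full gap between the sides. The bottom shelf rests on the floor (its underside at z = 0) and the clear gap between one shelf's top and the next shelf's underside is 356 mm.


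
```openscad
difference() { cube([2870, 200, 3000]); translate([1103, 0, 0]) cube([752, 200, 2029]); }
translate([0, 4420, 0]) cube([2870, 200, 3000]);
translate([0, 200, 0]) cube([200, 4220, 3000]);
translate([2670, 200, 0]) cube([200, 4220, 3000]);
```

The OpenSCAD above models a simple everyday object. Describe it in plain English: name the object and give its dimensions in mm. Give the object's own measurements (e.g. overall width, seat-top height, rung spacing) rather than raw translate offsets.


A single room: four walls, each 3000 mm tall and 200 mm thick, enclosing an outside footprint 2870×4620 mm (x × y), no floor or roof. The front and back walls (−y and +y sides) run the full x-width; the side walls fit between their inner faces. A door opening 752 mm wide and 2029 mm tall is cut through the front wall from the floor up, its −x edge 1103 mm from the wall's −x end.


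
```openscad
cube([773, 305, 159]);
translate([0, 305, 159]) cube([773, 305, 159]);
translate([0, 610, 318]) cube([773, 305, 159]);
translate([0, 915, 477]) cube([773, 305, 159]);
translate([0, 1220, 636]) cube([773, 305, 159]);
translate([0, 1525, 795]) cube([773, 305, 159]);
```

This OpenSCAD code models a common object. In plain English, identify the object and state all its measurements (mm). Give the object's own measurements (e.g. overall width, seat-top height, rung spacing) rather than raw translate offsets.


A straight staircase of 6 solid steps. Each step is 773 mm wide (x), 305 mm deep (y, the going) and 159 mm tall (the rise). The first step rests on the floor; each subsequent step sits one going further in +y and one rise higher in +z, directly behind and above the previous step with no overlap.


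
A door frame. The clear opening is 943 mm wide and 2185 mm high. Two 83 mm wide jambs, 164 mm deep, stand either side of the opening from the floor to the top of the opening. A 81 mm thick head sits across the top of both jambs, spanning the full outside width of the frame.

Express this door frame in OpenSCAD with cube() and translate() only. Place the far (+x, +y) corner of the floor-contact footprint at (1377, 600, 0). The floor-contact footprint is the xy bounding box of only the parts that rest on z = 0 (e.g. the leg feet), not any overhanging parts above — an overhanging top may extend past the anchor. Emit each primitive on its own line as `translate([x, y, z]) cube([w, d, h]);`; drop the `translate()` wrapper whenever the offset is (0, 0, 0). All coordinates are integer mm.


translate([268, 436, 0]) cube([83, 164, 2185]);
translate([1294, 436, 0]) cube([83, 164, 2185]);
translate([268, 436, 2185]) cube([1109, 164, 81]);


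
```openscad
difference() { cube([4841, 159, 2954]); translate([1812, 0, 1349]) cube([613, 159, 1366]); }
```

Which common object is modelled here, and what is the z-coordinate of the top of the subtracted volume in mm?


A wall with a window opening. The window head height is 2715 mm.

A wall with a rectangular opening subtracted — a window. Sill at z = 1349, opening 1366 mm tall, so the head is at 1349 + 1366 = 2715 mm.


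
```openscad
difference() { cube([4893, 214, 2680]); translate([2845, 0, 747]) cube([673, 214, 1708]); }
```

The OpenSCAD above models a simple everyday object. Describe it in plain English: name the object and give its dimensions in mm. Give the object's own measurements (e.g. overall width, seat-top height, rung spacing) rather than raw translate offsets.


A wall 4893 mm long (x), 214 mm thick (y), 2680 mm tall, with a rectangular window opening cut through it. The opening is 673 mm wide and 1708 mm tall; its sill is at z = 747 mm and its near (−x) edge is 2845 mm from the wall's −x end. The opening passes through the full wall thickness.


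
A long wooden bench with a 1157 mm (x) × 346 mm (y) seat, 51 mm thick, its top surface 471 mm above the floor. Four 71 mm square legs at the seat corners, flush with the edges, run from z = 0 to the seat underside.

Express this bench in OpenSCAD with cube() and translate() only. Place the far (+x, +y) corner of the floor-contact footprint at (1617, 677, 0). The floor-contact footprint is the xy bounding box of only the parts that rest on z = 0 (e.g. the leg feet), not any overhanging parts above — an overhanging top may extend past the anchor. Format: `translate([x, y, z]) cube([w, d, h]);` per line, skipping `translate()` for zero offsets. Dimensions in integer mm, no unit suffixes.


translate([460, 331, 420]) cube([1157, 346, 51]);
translate([460, 331, 0]) cube([71, 71, 420]);
translate([460, 606, 0]) cube([71, 71, 420]);
translate([1546, 331, 0]) cube([71, 71, 420]);
translate([1546, 606, 0]) cube([71, 71, 420]);


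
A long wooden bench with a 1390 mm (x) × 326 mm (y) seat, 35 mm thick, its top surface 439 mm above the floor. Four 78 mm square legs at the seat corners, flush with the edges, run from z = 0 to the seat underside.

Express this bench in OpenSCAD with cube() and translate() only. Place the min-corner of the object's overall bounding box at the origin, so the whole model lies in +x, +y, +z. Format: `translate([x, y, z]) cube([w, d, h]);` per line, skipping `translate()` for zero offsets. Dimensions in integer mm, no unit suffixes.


translate([0, 0, 404]) cube([1390, 326, 35]);
cube([78, 78, 404]);
translate([0, 248, 0]) cube([78, 78, 404]);
translate([1312, 0, 0]) cube([78, 78, 404]);
translate([1312, 248, 0]) cube([78, 78, 404]);


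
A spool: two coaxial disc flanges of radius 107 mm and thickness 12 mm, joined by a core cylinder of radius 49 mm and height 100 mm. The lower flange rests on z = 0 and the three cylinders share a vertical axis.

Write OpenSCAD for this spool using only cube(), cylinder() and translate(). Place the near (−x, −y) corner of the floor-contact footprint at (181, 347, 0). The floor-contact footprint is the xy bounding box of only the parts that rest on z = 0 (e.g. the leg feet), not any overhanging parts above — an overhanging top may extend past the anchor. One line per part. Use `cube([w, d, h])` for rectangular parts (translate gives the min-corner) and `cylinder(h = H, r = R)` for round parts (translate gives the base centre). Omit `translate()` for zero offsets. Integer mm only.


translate([288, 454, 0]) cylinder(h = 12, r = 107);
translate([288, 454, 12]) cylinder(h = 100, r = 49);
translate([288, 454, 112]) cylinder(h = 12, r = 107);


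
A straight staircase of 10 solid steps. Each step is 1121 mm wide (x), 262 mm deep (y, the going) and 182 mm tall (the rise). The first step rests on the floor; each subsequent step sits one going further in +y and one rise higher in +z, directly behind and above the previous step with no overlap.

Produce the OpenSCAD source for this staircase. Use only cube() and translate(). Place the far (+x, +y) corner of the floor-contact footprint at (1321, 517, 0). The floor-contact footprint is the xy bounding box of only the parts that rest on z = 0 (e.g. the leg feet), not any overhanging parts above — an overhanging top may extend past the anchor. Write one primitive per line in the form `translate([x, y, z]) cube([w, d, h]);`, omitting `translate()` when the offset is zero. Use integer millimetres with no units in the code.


translate([200, 255, 0]) cube([1121, 262, 182]);
translate([200, 517, 182]) cube([1121, 262, 182]);
translate([200, 779, 364]) cube([1121, 262, 182]);
translate([200, 1041, 546]) cube([1121, 262, 182]);
translate([200, 1303, 728]) cube([1121, 262, 182]);
translate([200, 1565, 910]) cube([1121, 262, 182]);
translate([200, 1827, 1092]) cube([1121, 262, 182]);
translate([200, 2089, 1274]) cube([1121, 262, 182]);
translate([200, 2351, 1456]) cube([1121, 262, 182]);
translate([200, 2613, 1638]) cube([1121, 262, 182]);


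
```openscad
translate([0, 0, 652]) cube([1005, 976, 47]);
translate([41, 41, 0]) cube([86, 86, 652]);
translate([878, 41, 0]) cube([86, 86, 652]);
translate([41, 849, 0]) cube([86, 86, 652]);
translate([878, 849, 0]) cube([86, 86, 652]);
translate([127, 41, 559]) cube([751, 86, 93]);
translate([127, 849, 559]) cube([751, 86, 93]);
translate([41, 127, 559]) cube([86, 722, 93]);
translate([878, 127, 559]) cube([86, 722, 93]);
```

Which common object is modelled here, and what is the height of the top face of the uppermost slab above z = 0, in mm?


A table. The table height is 699 mm.

A 1005×976×47 slab sits at z = 652 on four 86 mm square posts — a table. The top surface is at 652 + 47 = 699 mm.


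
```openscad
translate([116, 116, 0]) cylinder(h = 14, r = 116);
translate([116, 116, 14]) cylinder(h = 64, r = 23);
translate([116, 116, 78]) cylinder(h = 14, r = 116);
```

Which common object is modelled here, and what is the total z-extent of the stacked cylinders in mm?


A spool. The overall height is 92 mm.

Three coaxial cylinders, large–small–large — a spool. Two 14 mm flanges and a 64 mm core give 14 + 64 + 14 = 92 mm.


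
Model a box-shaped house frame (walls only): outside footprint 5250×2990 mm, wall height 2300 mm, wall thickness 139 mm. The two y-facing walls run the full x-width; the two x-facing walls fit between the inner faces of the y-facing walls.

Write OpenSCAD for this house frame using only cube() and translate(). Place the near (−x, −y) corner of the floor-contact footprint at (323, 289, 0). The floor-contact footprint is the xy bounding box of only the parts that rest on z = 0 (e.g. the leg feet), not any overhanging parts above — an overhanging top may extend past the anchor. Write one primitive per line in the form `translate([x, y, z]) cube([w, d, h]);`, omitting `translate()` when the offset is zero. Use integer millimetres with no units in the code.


translate([323, 289, 0]) cube([5250, 139, 2300]);
translate([323, 3140, 0]) cube([5250, 139, 2300]);
translate([323, 428, 0]) cube([139, 2712, 2300]);
translate([5434, 428, 0]) cube([139, 2712, 2300]);


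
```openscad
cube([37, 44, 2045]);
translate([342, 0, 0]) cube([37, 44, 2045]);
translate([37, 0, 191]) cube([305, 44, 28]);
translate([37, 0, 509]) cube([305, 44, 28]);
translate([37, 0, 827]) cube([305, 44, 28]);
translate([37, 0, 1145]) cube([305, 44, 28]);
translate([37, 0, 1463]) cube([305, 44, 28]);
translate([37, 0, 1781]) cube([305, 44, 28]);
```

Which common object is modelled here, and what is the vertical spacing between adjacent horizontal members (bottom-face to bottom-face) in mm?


A ladder. The rung spacing is 318 mm.

Two tall 37×44 posts with 6 short bars between them — a ladder. Adjacent rungs sit at z = 191 and z = 509, so the spacing is 509 − 191 = 318 mm.


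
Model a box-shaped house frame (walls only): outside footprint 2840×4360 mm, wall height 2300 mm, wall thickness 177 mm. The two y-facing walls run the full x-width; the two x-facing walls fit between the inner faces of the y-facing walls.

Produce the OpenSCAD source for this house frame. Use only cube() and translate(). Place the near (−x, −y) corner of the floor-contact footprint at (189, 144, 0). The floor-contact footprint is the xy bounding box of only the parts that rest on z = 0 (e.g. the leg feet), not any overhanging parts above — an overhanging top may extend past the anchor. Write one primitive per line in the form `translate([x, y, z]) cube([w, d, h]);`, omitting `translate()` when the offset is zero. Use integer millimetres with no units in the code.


translate([189, 144, 0]) cube([2840, 177, 2300]);
translate([189, 4327, 0]) cube([2840, 177, 2300]);
translate([189, 321, 0]) cube([177, 4006, 2300]);
translate([2852, 321, 0]) cube([177, 4006, 2300]);
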